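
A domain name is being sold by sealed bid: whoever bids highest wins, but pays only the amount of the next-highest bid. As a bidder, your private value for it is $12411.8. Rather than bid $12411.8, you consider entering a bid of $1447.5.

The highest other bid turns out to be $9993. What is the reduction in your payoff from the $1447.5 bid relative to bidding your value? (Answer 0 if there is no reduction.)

Bidding your value $12411.8: you win (since $12411.8 > $9993) and pay $9993. Payoff $2418.8.
Bidding $1447.5: you lose. Payoff $0.
The competing bid $9993 lies between your shaded bid and your value, so underbidding forfeits an item you could have won at a profitable price.
Loss from deviating = $2418.8 − ($0) = $2418.8.
In a second-price auction your bid sets only whether you win, not what you pay, so bidding your true value is weakly dominant.

$2418.8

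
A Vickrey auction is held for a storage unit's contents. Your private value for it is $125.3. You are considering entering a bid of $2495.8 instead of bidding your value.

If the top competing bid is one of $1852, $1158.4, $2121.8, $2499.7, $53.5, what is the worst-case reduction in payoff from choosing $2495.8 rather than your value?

$1996.5

$1852: truthful gives $0, deviation gives −$1726.7 → loss $1726.7.
$1158.4: truthful gives $0, deviation gives −$1033.1 → loss $1033.1.
$2121.8: truthful gives $0, deviation gives −$1996.5 → loss $1996.5.
$2499.7: same outcome either way → loss $0.
$53.5: same outcome either way → loss $0.
Maximum loss: $1996.5.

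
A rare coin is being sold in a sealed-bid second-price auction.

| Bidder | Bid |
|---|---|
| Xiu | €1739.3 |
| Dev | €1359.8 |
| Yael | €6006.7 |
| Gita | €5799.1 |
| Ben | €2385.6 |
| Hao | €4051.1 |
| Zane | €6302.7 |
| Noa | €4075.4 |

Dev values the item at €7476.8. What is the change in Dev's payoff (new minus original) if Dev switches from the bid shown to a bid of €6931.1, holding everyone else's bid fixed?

€1174.1

The highest bid among the other bidders is €6302.7; Dev's bid doesn't change that.
Original bid €1359.8: Dev is not highest (top rival bid is €6302.7); payoff €0.
Alternative bid €6931.1: Dev is highest, pays the top rival bid €6302.7; payoff €7476.8 − €6302.7 = €1174.1.
Change in payoff = €1174.1 − (€0) = €1174.1.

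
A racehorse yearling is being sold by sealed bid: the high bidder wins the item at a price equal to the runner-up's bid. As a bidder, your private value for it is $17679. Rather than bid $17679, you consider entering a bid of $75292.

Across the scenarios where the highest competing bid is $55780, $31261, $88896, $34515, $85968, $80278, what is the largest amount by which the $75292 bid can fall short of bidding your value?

$55780: truthful gives $0, deviation gives −$38101 → loss $38101.
$31261: truthful gives $0, deviation gives −$13582 → loss $13582.
$88896: same outcome either way → loss $0.
$34515: truthful gives $0, deviation gives −$16836 → loss $16836.
$85968: same outcome either way → loss $0.
$80278: same outcome either way → loss $0.
Maximum loss: $38101.

$38101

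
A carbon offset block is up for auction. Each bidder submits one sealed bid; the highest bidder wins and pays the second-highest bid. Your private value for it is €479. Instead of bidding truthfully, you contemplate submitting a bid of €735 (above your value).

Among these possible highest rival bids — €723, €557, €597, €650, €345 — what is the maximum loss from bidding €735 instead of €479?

€723: truthful gives €0, deviation gives −€244 → loss €244.
€557: truthful gives €0, deviation gives −€78 → loss €78.
€597: truthful gives €0, deviation gives −€118 → loss €118.
€650: truthful gives €0, deviation gives −€171 → loss €171.
€345: same outcome either way → loss €0.
Maximum loss: €244.

€244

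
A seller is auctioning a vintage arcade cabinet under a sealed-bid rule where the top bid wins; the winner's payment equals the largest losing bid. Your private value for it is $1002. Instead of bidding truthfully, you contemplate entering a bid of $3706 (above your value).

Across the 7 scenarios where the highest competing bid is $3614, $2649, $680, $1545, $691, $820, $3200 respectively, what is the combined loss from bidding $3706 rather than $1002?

The deviation costs you only when the competing bid falls strictly between $1002 and $3706; elsewhere both bids give the same outcome.
$3614: truthful payoff $0, deviation payoff −$2612 → loss $2612.
$2649: truthful payoff $0, deviation payoff −$1647 → loss $1647.
$680: outcomes coincide → loss $0.
$1545: truthful payoff $0, deviation payoff −$543 → loss $543.
$691: outcomes coincide → loss $0.
$820: outcomes coincide → loss $0.
$3200: truthful payoff $0, deviation payoff −$2198 → loss $2198.
Total loss = $2612 + $1647 + $543 + $2198 = $7000.
In a second-price auction your bid sets only whether you win, not what you pay, so bidding your true value is weakly dominant.

$7000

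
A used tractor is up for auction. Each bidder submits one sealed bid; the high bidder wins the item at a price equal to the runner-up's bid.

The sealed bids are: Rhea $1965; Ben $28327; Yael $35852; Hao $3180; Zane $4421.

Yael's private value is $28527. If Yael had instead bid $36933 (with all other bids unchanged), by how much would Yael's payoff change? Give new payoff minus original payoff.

The highest bid among the other bidders is $28327; Yael's bid doesn't change that.
Original bid $35852: Yael is highest, pays the top rival bid $28327; payoff $28527 − $28327 = $200.
Alternative bid $36933: Yael is highest, pays the top rival bid $28327; payoff $28527 − $28327 = $200.
Change in payoff = $200 − ($200) = $0.

$0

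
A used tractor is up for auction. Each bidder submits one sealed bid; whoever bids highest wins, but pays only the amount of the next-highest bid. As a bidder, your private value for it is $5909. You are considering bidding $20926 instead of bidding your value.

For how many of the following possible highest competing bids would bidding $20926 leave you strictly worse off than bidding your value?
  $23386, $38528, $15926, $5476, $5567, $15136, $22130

2

The deviation hurts exactly when the highest competing bid lies strictly between $5909 and $20926 — overbidding then wins at a price above your value.
$23386: above both → same outcome either way.
$38528: above both → same outcome either way.
$15926: inside the interval → strictly worse (loss $10017).
$5476: below both → same outcome either way.
$5567: below both → same outcome either way.
$15136: inside the interval → strictly worse (loss $9227).
$22130: above both → same outcome either way.
Count: 2.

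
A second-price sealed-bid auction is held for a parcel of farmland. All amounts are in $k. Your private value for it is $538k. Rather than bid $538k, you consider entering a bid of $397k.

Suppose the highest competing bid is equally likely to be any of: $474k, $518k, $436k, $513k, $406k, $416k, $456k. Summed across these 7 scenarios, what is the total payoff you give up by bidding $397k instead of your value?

The deviation costs you only when the competing bid falls strictly between $397k and $538k; elsewhere both bids give the same outcome.
$474k: truthful payoff $64k, deviation payoff $0k → loss $64k.
$518k: truthful payoff $20k, deviation payoff $0k → loss $20k.
$436k: truthful payoff $102k, deviation payoff $0k → loss $102k.
$513k: truthful payoff $25k, deviation payoff $0k → loss $25k.
$406k: truthful payoff $132k, deviation payoff $0k → loss $132k.
$416k: truthful payoff $122k, deviation payoff $0k → loss $122k.
$456k: truthful payoff $82k, deviation payoff $0k → loss $82k.
Total loss = $64k + $20k + $102k + $25k + $132k + $122k + $82k = $547k.

$547k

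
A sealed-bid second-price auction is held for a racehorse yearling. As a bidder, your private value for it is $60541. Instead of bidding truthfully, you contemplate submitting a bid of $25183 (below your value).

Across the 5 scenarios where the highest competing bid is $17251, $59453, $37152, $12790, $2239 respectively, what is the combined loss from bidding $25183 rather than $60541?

The deviation costs you only when the competing bid falls strictly between $25183 and $60541; elsewhere both bids give the same outcome.
$17251: outcomes coincide → loss $0.
$59453: truthful payoff $1088, deviation payoff $0 → loss $1088.
$37152: truthful payoff $23389, deviation payoff $0 → loss $23389.
$12790: outcomes coincide → loss $0.
$2239: outcomes coincide → loss $0.
Total loss = $1088 + $23389 = $24477.

$24477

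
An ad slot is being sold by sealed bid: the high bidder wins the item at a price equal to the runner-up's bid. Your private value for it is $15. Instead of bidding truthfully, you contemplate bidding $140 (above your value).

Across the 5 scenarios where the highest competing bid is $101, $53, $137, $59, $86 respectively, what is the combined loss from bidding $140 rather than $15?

$361

The deviation costs you only when the competing bid falls strictly between $15 and $140; elsewhere both bids give the same outcome.
$101: truthful payoff $0, deviation payoff −$86 → loss $86.
$53: truthful payoff $0, deviation payoff −$38 → loss $38.
$137: truthful payoff $0, deviation payoff −$122 → loss $122.
$59: truthful payoff $0, deviation payoff −$44 → loss $44.
$86: truthful payoff $0, deviation payoff −$71 → loss $71.
Total loss = $86 + $38 + $122 + $44 + $71 = $361.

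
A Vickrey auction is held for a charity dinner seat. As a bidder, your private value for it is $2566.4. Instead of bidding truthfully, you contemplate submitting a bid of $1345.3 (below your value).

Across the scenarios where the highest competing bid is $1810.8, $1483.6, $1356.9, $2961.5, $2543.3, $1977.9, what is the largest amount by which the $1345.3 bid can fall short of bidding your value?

$1810.8: truthful gives $755.6, deviation gives $0 → loss $755.6.
$1483.6: truthful gives $1082.8, deviation gives $0 → loss $1082.8.
$1356.9: truthful gives $1209.5, deviation gives $0 → loss $1209.5.
$2961.5: same outcome either way → loss $0.
$2543.3: truthful gives $23.1, deviation gives $0 → loss $23.1.
$1977.9: truthful gives $588.5, deviation gives $0 → loss $588.5.
Maximum loss: $1209.5.

$1209.5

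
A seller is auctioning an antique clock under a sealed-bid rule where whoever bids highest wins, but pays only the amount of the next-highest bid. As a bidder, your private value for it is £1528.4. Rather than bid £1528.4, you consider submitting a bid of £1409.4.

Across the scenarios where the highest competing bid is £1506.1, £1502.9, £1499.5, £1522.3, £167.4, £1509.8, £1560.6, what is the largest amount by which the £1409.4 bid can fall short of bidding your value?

£28.9

£1506.1: truthful gives £22.3, deviation gives £0 → loss £22.3.
£1502.9: truthful gives £25.5, deviation gives £0 → loss £25.5.
£1499.5: truthful gives £28.9, deviation gives £0 → loss £28.9.
£1522.3: truthful gives £6.1, deviation gives £0 → loss £6.1.
£167.4: same outcome either way → loss £0.
£1509.8: truthful gives £18.6, deviation gives £0 → loss £18.6.
£1560.6: same outcome either way → loss £0.
Maximum loss: £28.9.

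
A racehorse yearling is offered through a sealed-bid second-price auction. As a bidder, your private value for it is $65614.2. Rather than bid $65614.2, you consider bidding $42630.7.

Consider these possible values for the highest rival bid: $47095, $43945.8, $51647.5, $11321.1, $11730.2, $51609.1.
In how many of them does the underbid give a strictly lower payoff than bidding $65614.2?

4

The deviation hurts exactly when the highest competing bid lies strictly between $42630.7 and $65614.2 — underbidding then forfeits a profitable win.
$47095: inside the interval → strictly worse (loss $18519.2).
$43945.8: inside the interval → strictly worse (loss $21668.4).
$51647.5: inside the interval → strictly worse (loss $13966.7).
$11321.1: below both → same outcome either way.
$11730.2: below both → same outcome either way.
$51609.1: inside the interval → strictly worse (loss $14005.1).
Count: 4.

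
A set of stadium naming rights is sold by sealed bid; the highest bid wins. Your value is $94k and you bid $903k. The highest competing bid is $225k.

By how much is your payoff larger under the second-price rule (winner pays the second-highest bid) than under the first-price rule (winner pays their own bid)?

$678k

You have the highest bid, so you win under either rule.
Second-price: pay $225k → payoff −$131k.
First-price: pay your own bid $903k → payoff −$809k.
Difference = −$131k − (−$809k) = $678k.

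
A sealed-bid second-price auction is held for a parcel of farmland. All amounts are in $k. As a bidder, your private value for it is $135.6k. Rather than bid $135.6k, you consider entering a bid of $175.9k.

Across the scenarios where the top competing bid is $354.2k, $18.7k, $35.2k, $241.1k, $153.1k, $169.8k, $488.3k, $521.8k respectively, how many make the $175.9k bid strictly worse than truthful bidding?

The deviation hurts exactly when the highest competing bid lies strictly between $135.6k and $175.9k — overbidding then wins at a price above your value.
$354.2k: above both → same outcome either way.
$18.7k: below both → same outcome either way.
$35.2k: below both → same outcome either way.
$241.1k: above both → same outcome either way.
$153.1k: inside the interval → strictly worse (loss $17.5k).
$169.8k: inside the interval → strictly worse (loss $34.2k).
$488.3k: above both → same outcome either way.
$521.8k: above both → same outcome either way.
Count: 2.

2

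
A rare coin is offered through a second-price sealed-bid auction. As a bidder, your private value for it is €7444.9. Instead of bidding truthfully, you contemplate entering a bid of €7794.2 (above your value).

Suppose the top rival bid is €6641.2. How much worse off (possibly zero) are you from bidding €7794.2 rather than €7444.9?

€0

Bidding your value €7444.9: you win (since €7444.9 > €6641.2) and pay €6641.2. Payoff €803.7.
Bidding €7794.2: you win and pay €6641.2. Payoff €7444.9 − €6641.2 = €803.7.
Difference = €803.7 − €803.7 = €0; both bids lead to the same outcome because the competing bid is below both your value and your alternative bid.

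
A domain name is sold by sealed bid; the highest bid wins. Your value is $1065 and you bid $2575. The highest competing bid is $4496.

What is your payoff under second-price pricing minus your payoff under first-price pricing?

$0

Your bid $2575 is below $4496, so you lose under either rule.
Payoff is $0 in both cases; difference = $0.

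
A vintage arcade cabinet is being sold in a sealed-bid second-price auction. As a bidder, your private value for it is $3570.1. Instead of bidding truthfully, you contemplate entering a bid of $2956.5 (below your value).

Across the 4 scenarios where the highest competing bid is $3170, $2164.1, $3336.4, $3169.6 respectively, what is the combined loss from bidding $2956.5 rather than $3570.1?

The deviation costs you only when the competing bid falls strictly between $2956.5 and $3570.1; elsewhere both bids give the same outcome.
$3170: truthful payoff $400.1, deviation payoff $0 → loss $400.1.
$2164.1: outcomes coincide → loss $0.
$3336.4: truthful payoff $233.7, deviation payoff $0 → loss $233.7.
$3169.6: truthful payoff $400.5, deviation payoff $0 → loss $400.5.
Total loss = $400.1 + $233.7 + $400.5 = $1034.3.

$1034.3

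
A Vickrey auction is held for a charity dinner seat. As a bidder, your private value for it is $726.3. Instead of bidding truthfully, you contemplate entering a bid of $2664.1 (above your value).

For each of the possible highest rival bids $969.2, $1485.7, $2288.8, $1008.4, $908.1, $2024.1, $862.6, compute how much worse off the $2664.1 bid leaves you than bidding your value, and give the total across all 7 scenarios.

$4462.8

The deviation costs you only when the competing bid falls strictly between $726.3 and $2664.1; elsewhere both bids give the same outcome.
$969.2: truthful payoff $0, deviation payoff −$242.9 → loss $242.9.
$1485.7: truthful payoff $0, deviation payoff −$759.4 → loss $759.4.
$2288.8: truthful payoff $0, deviation payoff −$1562.5 → loss $1562.5.
$1008.4: truthful payoff $0, deviation payoff −$282.1 → loss $282.1.
$908.1: truthful payoff $0, deviation payoff −$181.8 → loss $181.8.
$2024.1: truthful payoff $0, deviation payoff −$1297.8 → loss $1297.8.
$862.6: truthful payoff $0, deviation payoff −$136.3 → loss $136.3.
Total loss = $242.9 + $759.4 + $1562.5 + $282.1 + $181.8 + $1297.8 + $136.3 = $4462.8.
Because the price is fixed by the runner-up's bid, deviating from your value can only change a good outcome into a bad one — never the reverse.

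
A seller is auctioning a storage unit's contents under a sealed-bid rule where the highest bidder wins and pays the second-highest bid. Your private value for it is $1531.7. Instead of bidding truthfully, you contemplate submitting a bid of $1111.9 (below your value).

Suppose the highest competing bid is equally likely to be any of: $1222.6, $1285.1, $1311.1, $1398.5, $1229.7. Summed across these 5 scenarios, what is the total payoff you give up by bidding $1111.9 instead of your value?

The deviation costs you only when the competing bid falls strictly between $1111.9 and $1531.7; elsewhere both bids give the same outcome.
$1222.6: truthful payoff $309.1, deviation payoff $0 → loss $309.1.
$1285.1: truthful payoff $246.6, deviation payoff $0 → loss $246.6.
$1311.1: truthful payoff $220.6, deviation payoff $0 → loss $220.6.
$1398.5: truthful payoff $133.2, deviation payoff $0 → loss $133.2.
$1229.7: truthful payoff $302, deviation payoff $0 → loss $302.
Total loss = $309.1 + $246.6 + $220.6 + $133.2 + $302 = $1211.5.
Truthful bidding weakly dominates here: raising your bid can only win items priced above your value, and lowering it can only forfeit items priced below.

$1211.5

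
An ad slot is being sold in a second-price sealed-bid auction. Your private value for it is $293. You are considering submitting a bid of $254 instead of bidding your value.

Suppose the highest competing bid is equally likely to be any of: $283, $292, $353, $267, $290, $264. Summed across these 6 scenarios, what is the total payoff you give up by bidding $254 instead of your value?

$69

The deviation costs you only when the competing bid falls strictly between $254 and $293; elsewhere both bids give the same outcome.
$283: truthful payoff $10, deviation payoff $0 → loss $10.
$292: truthful payoff $1, deviation payoff $0 → loss $1.
$353: outcomes coincide → loss $0.
$267: truthful payoff $26, deviation payoff $0 → loss $26.
$290: truthful payoff $3, deviation payoff $0 → loss $3.
$264: truthful payoff $29, deviation payoff $0 → loss $29.
Total loss = $10 + $1 + $26 + $3 + $29 = $69.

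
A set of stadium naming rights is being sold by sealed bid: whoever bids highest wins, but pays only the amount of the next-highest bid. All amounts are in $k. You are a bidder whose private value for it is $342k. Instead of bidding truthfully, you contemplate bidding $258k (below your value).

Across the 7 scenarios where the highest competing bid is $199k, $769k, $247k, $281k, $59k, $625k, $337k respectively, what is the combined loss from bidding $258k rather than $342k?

$66k

The deviation costs you only when the competing bid falls strictly between $258k and $342k; elsewhere both bids give the same outcome.
$199k: outcomes coincide → loss $0k.
$769k: outcomes coincide → loss $0k.
$247k: outcomes coincide → loss $0k.
$281k: truthful payoff $61k, deviation payoff $0k → loss $61k.
$59k: outcomes coincide → loss $0k.
$625k: outcomes coincide → loss $0k.
$337k: truthful payoff $5k, deviation payoff $0k → loss $5k.
Total loss = $61k + $5k = $66k.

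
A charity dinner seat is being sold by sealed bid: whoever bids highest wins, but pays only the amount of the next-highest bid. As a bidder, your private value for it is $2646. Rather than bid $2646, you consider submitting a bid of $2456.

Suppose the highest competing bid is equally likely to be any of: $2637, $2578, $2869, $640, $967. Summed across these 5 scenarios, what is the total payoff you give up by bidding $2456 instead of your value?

$77

The deviation costs you only when the competing bid falls strictly between $2456 and $2646; elsewhere both bids give the same outcome.
$2637: truthful payoff $9, deviation payoff $0 → loss $9.
$2578: truthful payoff $68, deviation payoff $0 → loss $68.
$2869: outcomes coincide → loss $0.
$640: outcomes coincide → loss $0.
$967: outcomes coincide → loss $0.
Total loss = $9 + $68 = $77.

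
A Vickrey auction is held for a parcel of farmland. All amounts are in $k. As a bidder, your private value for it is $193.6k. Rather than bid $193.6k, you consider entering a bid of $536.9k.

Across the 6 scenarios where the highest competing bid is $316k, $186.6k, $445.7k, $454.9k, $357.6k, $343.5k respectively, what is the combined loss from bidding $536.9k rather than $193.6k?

$949.7k

The deviation costs you only when the competing bid falls strictly between $193.6k and $536.9k; elsewhere both bids give the same outcome.
$316k: truthful payoff $0k, deviation payoff −$122.4k → loss $122.4k.
$186.6k: outcomes coincide → loss $0k.
$445.7k: truthful payoff $0k, deviation payoff −$252.1k → loss $252.1k.
$454.9k: truthful payoff $0k, deviation payoff −$261.3k → loss $261.3k.
$357.6k: truthful payoff $0k, deviation payoff −$164k → loss $164k.
$343.5k: truthful payoff $0k, deviation payoff −$149.9k → loss $149.9k.
Total loss = $122.4k + $252.1k + $261.3k + $164k + $149.9k = $949.7k.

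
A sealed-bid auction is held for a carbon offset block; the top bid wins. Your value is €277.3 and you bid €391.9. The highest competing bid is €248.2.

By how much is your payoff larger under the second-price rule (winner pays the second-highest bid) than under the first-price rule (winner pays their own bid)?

You have the highest bid, so you win under either rule.
Second-price: pay €248.2 → payoff €29.1.
First-price: pay your own bid €391.9 → payoff −€114.6.
Difference = €29.1 − (−€114.6) = €143.7.

€143.7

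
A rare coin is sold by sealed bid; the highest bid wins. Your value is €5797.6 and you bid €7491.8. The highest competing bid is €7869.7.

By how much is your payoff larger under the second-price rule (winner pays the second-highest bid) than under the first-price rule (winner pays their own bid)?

Your bid €7491.8 is below €7869.7, so you lose under either rule.
Payoff is €0 in both cases; difference = €0.

€0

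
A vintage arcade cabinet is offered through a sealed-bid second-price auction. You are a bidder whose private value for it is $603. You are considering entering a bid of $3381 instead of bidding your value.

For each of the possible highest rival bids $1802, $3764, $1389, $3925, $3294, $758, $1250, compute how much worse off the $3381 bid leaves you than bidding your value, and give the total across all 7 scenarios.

$5478

The deviation costs you only when the competing bid falls strictly between $603 and $3381; elsewhere both bids give the same outcome.
$1802: truthful payoff $0, deviation payoff −$1199 → loss $1199.
$3764: outcomes coincide → loss $0.
$1389: truthful payoff $0, deviation payoff −$786 → loss $786.
$3925: outcomes coincide → loss $0.
$3294: truthful payoff $0, deviation payoff −$2691 → loss $2691.
$758: truthful payoff $0, deviation payoff −$155 → loss $155.
$1250: truthful payoff $0, deviation payoff −$647 → loss $647.
Total loss = $1199 + $786 + $2691 + $155 + $647 = $5478.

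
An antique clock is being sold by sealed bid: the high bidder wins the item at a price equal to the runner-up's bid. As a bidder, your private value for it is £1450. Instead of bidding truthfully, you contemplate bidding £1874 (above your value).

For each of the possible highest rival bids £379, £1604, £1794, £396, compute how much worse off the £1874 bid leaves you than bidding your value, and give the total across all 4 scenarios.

The deviation costs you only when the competing bid falls strictly between £1450 and £1874; elsewhere both bids give the same outcome.
£379: outcomes coincide → loss £0.
£1604: truthful payoff £0, deviation payoff −£154 → loss £154.
£1794: truthful payoff £0, deviation payoff −£344 → loss £344.
£396: outcomes coincide → loss £0.
Total loss = £154 + £344 = £498.

£498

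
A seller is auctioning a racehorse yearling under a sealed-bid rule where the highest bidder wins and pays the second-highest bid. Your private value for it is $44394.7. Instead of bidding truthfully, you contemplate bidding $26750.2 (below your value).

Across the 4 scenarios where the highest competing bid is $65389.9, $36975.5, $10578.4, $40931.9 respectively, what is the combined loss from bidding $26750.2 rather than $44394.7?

The deviation costs you only when the competing bid falls strictly between $26750.2 and $44394.7; elsewhere both bids give the same outcome.
$65389.9: outcomes coincide → loss $0.
$36975.5: truthful payoff $7419.2, deviation payoff $0 → loss $7419.2.
$10578.4: outcomes coincide → loss $0.
$40931.9: truthful payoff $3462.8, deviation payoff $0 → loss $3462.8.
Total loss = $7419.2 + $3462.8 = $10882.

$10882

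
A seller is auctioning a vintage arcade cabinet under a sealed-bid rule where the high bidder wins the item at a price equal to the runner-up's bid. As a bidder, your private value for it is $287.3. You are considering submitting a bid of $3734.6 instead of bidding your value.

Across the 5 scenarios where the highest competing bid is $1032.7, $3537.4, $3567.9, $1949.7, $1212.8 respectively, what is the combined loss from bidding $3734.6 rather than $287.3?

The deviation costs you only when the competing bid falls strictly between $287.3 and $3734.6; elsewhere both bids give the same outcome.
$1032.7: truthful payoff $0, deviation payoff −$745.4 → loss $745.4.
$3537.4: truthful payoff $0, deviation payoff −$3250.1 → loss $3250.1.
$3567.9: truthful payoff $0, deviation payoff −$3280.6 → loss $3280.6.
$1949.7: truthful payoff $0, deviation payoff −$1662.4 → loss $1662.4.
$1212.8: truthful payoff $0, deviation payoff −$925.5 → loss $925.5.
Total loss = $745.4 + $3250.1 + $3280.6 + $1662.4 + $925.5 = $9864.

$9864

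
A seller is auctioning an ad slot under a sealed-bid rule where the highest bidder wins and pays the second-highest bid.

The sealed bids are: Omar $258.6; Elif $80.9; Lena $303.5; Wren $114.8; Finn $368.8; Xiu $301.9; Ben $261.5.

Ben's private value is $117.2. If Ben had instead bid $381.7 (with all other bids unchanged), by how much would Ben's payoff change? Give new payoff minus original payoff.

The highest bid among the other bidders is $368.8; Ben's bid doesn't change that.
Original bid $261.5: Ben is not highest (top rival bid is $368.8); payoff $0.
Alternative bid $381.7: Ben is highest, pays the top rival bid $368.8; payoff $117.2 − $368.8 = −$251.6.
Change in payoff = −$251.6 − ($0) = −$251.6.

−$251.6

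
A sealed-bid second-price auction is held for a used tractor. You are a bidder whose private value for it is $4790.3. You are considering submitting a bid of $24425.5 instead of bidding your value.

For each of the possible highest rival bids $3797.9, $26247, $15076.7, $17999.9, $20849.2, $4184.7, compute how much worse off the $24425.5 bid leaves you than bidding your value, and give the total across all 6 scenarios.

The deviation costs you only when the competing bid falls strictly between $4790.3 and $24425.5; elsewhere both bids give the same outcome.
$3797.9: outcomes coincide → loss $0.
$26247: outcomes coincide → loss $0.
$15076.7: truthful payoff $0, deviation payoff −$10286.4 → loss $10286.4.
$17999.9: truthful payoff $0, deviation payoff −$13209.6 → loss $13209.6.
$20849.2: truthful payoff $0, deviation payoff −$16058.9 → loss $16058.9.
$4184.7: outcomes coincide → loss $0.
Total loss = $10286.4 + $13209.6 + $16058.9 = $39554.9.

$39554.9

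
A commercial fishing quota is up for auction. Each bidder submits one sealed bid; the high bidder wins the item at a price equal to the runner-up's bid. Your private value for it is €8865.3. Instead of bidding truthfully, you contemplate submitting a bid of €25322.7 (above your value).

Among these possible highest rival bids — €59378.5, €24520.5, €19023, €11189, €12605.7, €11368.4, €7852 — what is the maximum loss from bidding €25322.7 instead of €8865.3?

€15655.2

€59378.5: same outcome either way → loss €0.
€24520.5: truthful gives €0, deviation gives −€15655.2 → loss €15655.2.
€19023: truthful gives €0, deviation gives −€10157.7 → loss €10157.7.
€11189: truthful gives €0, deviation gives −€2323.7 → loss €2323.7.
€12605.7: truthful gives €0, deviation gives −€3740.4 → loss €3740.4.
€11368.4: truthful gives €0, deviation gives −€2503.1 → loss €2503.1.
€7852: same outcome either way → loss €0.
Maximum loss: €15655.2.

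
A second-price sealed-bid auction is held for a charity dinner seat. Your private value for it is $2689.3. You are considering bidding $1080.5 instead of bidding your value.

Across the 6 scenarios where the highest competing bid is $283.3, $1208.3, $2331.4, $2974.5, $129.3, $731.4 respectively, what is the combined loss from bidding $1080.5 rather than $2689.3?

$1838.9

The deviation costs you only when the competing bid falls strictly between $1080.5 and $2689.3; elsewhere both bids give the same outcome.
$283.3: outcomes coincide → loss $0.
$1208.3: truthful payoff $1481, deviation payoff $0 → loss $1481.
$2331.4: truthful payoff $357.9, deviation payoff $0 → loss $357.9.
$2974.5: outcomes coincide → loss $0.
$129.3: outcomes coincide → loss $0.
$731.4: outcomes coincide → loss $0.
Total loss = $1481 + $357.9 = $1838.9.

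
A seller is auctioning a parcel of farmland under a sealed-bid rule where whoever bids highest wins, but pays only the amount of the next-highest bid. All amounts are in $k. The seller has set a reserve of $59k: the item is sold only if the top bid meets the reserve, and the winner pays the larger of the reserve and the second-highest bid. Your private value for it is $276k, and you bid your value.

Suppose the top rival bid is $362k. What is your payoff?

$0k

Your bid $276k is below the highest competing bid $362k, so you lose. Payoff $0k.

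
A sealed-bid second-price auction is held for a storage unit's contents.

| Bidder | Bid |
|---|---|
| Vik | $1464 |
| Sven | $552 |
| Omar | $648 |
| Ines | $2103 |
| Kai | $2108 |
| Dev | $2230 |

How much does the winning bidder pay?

Highest bid: Dev at $2230, so Dev wins.
Second-highest bid: Kai at $2108 — that is the price the winner pays.

$2108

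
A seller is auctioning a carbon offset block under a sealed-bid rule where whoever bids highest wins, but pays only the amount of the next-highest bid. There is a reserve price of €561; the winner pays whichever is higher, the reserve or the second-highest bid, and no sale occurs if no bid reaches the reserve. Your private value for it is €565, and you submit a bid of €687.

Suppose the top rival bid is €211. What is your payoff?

Your bid €687 is the highest and exceeds the reserve.
Price = max(second-highest bid, reserve) = max(€211, €561) = €561.
Payoff = €565 − €561 = €4.

€4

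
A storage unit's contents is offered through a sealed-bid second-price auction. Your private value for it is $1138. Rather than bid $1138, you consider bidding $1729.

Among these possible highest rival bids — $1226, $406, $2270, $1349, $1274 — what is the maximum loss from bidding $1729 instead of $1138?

$1226: truthful gives $0, deviation gives −$88 → loss $88.
$406: same outcome either way → loss $0.
$2270: same outcome either way → loss $0.
$1349: truthful gives $0, deviation gives −$211 → loss $211.
$1274: truthful gives $0, deviation gives −$136 → loss $136.
Maximum loss: $211.

$211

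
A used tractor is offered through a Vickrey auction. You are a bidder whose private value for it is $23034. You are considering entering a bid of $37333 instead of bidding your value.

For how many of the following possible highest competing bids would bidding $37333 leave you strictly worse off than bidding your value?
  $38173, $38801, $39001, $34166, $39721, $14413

1

The deviation hurts exactly when the highest competing bid lies strictly between $23034 and $37333 — overbidding then wins at a price above your value.
$38173: above both → same outcome either way.
$38801: above both → same outcome either way.
$39001: above both → same outcome either way.
$34166: inside the interval → strictly worse (loss $11132).
$39721: above both → same outcome either way.
$14413: below both → same outcome either way.
Count: 1.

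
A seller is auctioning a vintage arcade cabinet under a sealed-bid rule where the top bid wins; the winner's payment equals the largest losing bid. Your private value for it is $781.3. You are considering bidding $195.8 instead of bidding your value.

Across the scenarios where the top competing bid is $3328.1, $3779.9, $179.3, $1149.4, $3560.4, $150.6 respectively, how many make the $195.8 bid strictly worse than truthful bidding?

The deviation hurts exactly when the highest competing bid lies strictly between $195.8 and $781.3 — underbidding then forfeits a profitable win.
$3328.1: above both → same outcome either way.
$3779.9: above both → same outcome either way.
$179.3: below both → same outcome either way.
$1149.4: above both → same outcome either way.
$3560.4: above both → same outcome either way.
$150.6: below both → same outcome either way.
Count: 0.

0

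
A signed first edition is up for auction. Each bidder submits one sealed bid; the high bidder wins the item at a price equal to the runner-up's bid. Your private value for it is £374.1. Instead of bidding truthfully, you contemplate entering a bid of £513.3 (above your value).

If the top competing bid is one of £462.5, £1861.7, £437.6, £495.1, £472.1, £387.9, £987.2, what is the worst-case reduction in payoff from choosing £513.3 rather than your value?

£121

£462.5: truthful gives £0, deviation gives −£88.4 → loss £88.4.
£1861.7: same outcome either way → loss £0.
£437.6: truthful gives £0, deviation gives −£63.5 → loss £63.5.
£495.1: truthful gives £0, deviation gives −£121 → loss £121.
£472.1: truthful gives £0, deviation gives −£98 → loss £98.
£387.9: truthful gives £0, deviation gives −£13.8 → loss £13.8.
£987.2: same outcome either way → loss £0.
Maximum loss: £121.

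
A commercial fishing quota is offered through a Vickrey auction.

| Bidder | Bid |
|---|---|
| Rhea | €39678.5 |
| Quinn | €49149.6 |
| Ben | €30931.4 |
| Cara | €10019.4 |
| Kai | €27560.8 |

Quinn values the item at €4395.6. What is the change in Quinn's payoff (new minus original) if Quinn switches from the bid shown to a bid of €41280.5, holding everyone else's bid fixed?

The highest bid among the other bidders is €39678.5; Quinn's bid doesn't change that.
Original bid €49149.6: Quinn is highest, pays the top rival bid €39678.5; payoff €4395.6 − €39678.5 = −€35282.9.
Alternative bid €41280.5: Quinn is highest, pays the top rival bid €39678.5; payoff €4395.6 − €39678.5 = −€35282.9.
Change in payoff = −€35282.9 − (−€35282.9) = €0.

€0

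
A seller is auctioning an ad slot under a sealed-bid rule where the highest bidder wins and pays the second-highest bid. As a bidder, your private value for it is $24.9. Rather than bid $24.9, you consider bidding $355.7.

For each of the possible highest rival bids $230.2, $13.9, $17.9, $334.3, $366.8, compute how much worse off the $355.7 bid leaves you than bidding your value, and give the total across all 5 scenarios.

The deviation costs you only when the competing bid falls strictly between $24.9 and $355.7; elsewhere both bids give the same outcome.
$230.2: truthful payoff $0, deviation payoff −$205.3 → loss $205.3.
$13.9: outcomes coincide → loss $0.
$17.9: outcomes coincide → loss $0.
$334.3: truthful payoff $0, deviation payoff −$309.4 → loss $309.4.
$366.8: outcomes coincide → loss $0.
Total loss = $205.3 + $309.4 = $514.7.

$514.7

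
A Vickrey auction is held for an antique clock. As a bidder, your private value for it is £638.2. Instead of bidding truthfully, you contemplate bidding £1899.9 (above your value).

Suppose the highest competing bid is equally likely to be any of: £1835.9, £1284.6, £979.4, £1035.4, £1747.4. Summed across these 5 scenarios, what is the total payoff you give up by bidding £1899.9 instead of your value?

The deviation costs you only when the competing bid falls strictly between £638.2 and £1899.9; elsewhere both bids give the same outcome.
£1835.9: truthful payoff £0, deviation payoff −£1197.7 → loss £1197.7.
£1284.6: truthful payoff £0, deviation payoff −£646.4 → loss £646.4.
£979.4: truthful payoff £0, deviation payoff −£341.2 → loss £341.2.
£1035.4: truthful payoff £0, deviation payoff −£397.2 → loss £397.2.
£1747.4: truthful payoff £0, deviation payoff −£1109.2 → loss £1109.2.
Total loss = £1197.7 + £646.4 + £341.2 + £397.2 + £1109.2 = £3691.7.

£3691.7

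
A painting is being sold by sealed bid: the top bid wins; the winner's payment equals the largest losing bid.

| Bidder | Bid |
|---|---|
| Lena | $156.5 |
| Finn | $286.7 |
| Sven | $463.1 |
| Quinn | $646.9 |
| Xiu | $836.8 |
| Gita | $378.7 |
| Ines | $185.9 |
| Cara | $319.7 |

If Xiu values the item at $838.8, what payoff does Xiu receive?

Highest bid: Xiu at $836.8, so Xiu wins.
Second-highest bid: Quinn at $646.9 — that is the price the winner pays.
Xiu's payoff = value − price = $838.8 − $646.9 = $191.9.

$191.9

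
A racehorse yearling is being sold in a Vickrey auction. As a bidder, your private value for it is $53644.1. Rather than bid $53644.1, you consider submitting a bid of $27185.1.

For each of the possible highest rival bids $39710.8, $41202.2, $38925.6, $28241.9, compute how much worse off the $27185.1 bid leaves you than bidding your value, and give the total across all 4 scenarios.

The deviation costs you only when the competing bid falls strictly between $27185.1 and $53644.1; elsewhere both bids give the same outcome.
$39710.8: truthful payoff $13933.3, deviation payoff $0 → loss $13933.3.
$41202.2: truthful payoff $12441.9, deviation payoff $0 → loss $12441.9.
$38925.6: truthful payoff $14718.5, deviation payoff $0 → loss $14718.5.
$28241.9: truthful payoff $25402.2, deviation payoff $0 → loss $25402.2.
Total loss = $13933.3 + $12441.9 + $14718.5 + $25402.2 = $66495.9.

$66495.9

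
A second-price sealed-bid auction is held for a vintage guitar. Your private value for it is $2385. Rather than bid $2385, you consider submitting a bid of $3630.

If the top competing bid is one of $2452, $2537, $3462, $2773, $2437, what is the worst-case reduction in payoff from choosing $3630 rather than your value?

$1077

$2452: truthful gives $0, deviation gives −$67 → loss $67.
$2537: truthful gives $0, deviation gives −$152 → loss $152.
$3462: truthful gives $0, deviation gives −$1077 → loss $1077.
$2773: truthful gives $0, deviation gives −$388 → loss $388.
$2437: truthful gives $0, deviation gives −$52 → loss $52.
Maximum loss: $1077.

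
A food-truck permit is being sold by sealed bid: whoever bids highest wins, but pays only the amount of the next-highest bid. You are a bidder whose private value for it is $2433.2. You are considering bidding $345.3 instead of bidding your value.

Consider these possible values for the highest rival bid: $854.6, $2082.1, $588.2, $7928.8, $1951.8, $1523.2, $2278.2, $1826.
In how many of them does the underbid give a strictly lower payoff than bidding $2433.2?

7

The deviation hurts exactly when the highest competing bid lies strictly between $345.3 and $2433.2 — underbidding then forfeits a profitable win.
$854.6: inside the interval → strictly worse (loss $1578.6).
$2082.1: inside the interval → strictly worse (loss $351.1).
$588.2: inside the interval → strictly worse (loss $1845).
$7928.8: above both → same outcome either way.
$1951.8: inside the interval → strictly worse (loss $481.4).
$1523.2: inside the interval → strictly worse (loss $910).
$2278.2: inside the interval → strictly worse (loss $155).
$1826: inside the interval → strictly worse (loss $607.2).
Count: 7.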